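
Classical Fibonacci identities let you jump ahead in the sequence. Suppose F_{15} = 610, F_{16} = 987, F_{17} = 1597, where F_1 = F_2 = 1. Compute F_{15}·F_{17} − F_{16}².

1

610·1597 − 987² = 974170 − 974169 = 1. (Cassini's identity: F_{k−1}F_{k+1} − F_k² = (−1)^k.)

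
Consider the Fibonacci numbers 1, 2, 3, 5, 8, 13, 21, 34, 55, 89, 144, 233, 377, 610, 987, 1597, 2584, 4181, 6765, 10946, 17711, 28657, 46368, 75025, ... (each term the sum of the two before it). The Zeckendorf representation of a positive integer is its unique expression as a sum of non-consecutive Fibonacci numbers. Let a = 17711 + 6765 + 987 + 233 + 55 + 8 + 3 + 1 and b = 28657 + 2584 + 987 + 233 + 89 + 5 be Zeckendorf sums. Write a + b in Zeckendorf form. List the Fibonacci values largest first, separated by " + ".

46368 + 10946 + 987 + 13 + 3 + 1

The two numbers are 25763 and 32555, so their sum is 58318.
Repeatedly subtract the largest Fibonacci number that fits:
subtract 46368 from 58318: 11950 remains
subtract 10946 from 11950: 1004 remains
subtract 987 from 1004: 17 remains
subtract 13 from 17: 4 remains
subtract 3 from 4: 1 remains
subtract 1 from 1: 0 remains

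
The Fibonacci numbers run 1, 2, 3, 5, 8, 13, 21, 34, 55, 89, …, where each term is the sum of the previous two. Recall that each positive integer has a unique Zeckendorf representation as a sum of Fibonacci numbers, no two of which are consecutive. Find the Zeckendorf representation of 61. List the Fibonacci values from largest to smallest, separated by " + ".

55 + 5 + 1

Repeatedly subtract the largest Fibonacci number that fits:
55 ≤ 61 < 89, so take 55; remainder 6
5 ≤ 6 < 8, so take 5; remainder 1
1 ≤ 1 < 2, so take 1; remainder 0
So 61 = 55 + 5 + 1, with no two terms consecutive in the sequence.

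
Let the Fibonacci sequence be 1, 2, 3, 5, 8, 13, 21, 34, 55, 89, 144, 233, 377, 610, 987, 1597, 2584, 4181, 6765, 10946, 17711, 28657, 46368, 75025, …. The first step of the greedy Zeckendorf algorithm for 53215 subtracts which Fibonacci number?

46368 ≤ 53215 < 75025, so the largest Fibonacci number not exceeding 53215 is 46368.

46368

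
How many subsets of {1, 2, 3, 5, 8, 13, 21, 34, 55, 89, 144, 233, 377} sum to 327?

12

327 = 233+89+5 = 233+89+3+2 = 233+55+34+5 = … (9 more), for 12 in all.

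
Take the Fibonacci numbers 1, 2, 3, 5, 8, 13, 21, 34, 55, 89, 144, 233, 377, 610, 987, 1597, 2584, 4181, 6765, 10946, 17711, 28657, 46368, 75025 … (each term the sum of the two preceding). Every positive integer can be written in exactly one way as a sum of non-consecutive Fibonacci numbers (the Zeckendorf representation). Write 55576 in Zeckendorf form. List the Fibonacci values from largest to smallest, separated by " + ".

46368 + 6765 + 1597 + 610 + 233 + 3

Repeatedly subtract the largest Fibonacci number that fits:
55576 − 46368 = 9208
9208 − 6765 = 2443
2443 − 1597 = 846
846 − 610 = 236
236 − 233 = 3
3 − 3 = 0
So 55576 = 46368 + 6765 + 1597 + 610 + 233 + 3, with no two terms consecutive in the sequence.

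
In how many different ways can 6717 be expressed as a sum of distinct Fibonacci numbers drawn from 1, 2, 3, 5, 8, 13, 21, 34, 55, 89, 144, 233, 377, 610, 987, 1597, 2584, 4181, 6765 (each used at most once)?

11

Each representation comes from the Zeckendorf form by replacing some F_k with F_{k−1} + F_{k−2} where possible.
6717 = 4181+1597+610+233+89+5+2 = 4181+1597+610+233+55+34+5+2 = 4181+1597+610+233+55+21+13+5+2 = 4181+1597+610+144+89+55+34+5+2 = … (7 more), for 11 in all.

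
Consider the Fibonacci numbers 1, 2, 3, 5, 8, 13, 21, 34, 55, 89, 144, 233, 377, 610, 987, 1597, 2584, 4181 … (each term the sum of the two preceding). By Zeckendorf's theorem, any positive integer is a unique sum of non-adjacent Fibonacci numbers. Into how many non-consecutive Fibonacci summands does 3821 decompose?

6

Greedy algorithm:
largest Fibonacci ≤ 3821 is 2584; 3821 − 2584 = 1237
largest Fibonacci ≤ 1237 is 987; 1237 − 987 = 250
largest Fibonacci ≤ 250 is 233; 250 − 233 = 17
largest Fibonacci ≤ 17 is 13; 17 − 13 = 4
largest Fibonacci ≤ 4 is 3; 4 − 3 = 1
largest Fibonacci ≤ 1 is 1; 1 − 1 = 0
3821 = 2584 + 987 + 233 + 13 + 3 + 1, which has 6 terms.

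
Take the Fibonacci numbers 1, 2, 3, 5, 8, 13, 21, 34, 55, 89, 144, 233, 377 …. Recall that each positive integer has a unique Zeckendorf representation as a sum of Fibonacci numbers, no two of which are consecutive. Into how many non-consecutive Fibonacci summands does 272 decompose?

Repeatedly subtract the largest Fibonacci number that fits:
subtract 233 from 272: 39 remains
subtract 34 from 39: 5 remains
subtract 5 from 5: 0 remains
272 = 233 + 34 + 5, which has 3 terms.

3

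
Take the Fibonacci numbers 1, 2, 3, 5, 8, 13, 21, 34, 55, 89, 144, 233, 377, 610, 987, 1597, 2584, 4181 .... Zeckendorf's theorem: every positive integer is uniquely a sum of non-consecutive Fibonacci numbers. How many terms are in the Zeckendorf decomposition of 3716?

4

2584 ≤ 3716 < 4181, so take 2584; remainder 1132
987 ≤ 1132 < 1597, so take 987; remainder 145
144 ≤ 145 < 233, so take 144; remainder 1
1 ≤ 1 < 2, so take 1; remainder 0
3716 = 2584 + 987 + 144 + 1, which has 4 terms.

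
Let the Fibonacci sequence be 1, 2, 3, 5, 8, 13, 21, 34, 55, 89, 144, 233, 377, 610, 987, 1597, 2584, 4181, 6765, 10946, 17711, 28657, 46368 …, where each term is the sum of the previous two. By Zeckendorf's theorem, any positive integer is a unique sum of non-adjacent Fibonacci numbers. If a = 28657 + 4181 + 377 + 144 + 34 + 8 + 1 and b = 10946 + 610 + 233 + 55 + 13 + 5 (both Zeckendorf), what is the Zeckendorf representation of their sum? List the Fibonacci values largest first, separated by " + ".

The two numbers are 33402 and 11862, so their sum is 45264.
45264 − 28657 = 16607
16607 − 10946 = 5661
5661 − 4181 = 1480
1480 − 987 = 493
493 − 377 = 116
116 − 89 = 27
27 − 21 = 6
6 − 5 = 1
1 − 1 = 0

28657 + 10946 + 4181 + 987 + 377 + 89 + 21 + 5 + 1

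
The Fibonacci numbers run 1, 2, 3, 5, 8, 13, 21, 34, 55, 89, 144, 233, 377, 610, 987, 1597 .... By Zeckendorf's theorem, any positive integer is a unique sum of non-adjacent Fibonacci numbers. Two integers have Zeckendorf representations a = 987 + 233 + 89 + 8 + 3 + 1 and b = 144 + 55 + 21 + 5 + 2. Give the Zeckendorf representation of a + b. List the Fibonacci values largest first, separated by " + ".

The two numbers are 1321 and 227, so their sum is 1548.
Greedy algorithm:
subtract 987 from 1548: 561 remains
subtract 377 from 561: 184 remains
subtract 144 from 184: 40 remains
subtract 34 from 40: 6 remains
subtract 5 from 6: 1 remains
subtract 1 from 1: 0 remains

987 + 377 + 144 + 34 + 5 + 1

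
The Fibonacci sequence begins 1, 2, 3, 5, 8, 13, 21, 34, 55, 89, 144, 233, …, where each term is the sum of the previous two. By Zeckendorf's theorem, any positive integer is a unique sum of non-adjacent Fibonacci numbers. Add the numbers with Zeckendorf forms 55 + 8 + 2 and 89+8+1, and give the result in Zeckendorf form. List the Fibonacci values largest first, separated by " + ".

The two numbers are 65 and 98, so their sum is 163.
subtract 144 from 163: 19 remains
subtract 13 from 19: 6 remains
subtract 5 from 6: 1 remains
subtract 1 from 1: 0 remains

144 + 13 + 5 + 1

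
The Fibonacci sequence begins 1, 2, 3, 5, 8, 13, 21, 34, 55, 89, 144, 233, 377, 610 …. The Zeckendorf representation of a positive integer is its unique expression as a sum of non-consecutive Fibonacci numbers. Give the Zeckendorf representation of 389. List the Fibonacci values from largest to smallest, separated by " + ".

Repeatedly subtract the largest Fibonacci number that fits:
take 377 (≤ 389); 389 − 377 = 12
take 8 (≤ 12); 12 − 8 = 4
take 3 (≤ 4); 4 − 3 = 1
take 1 (≤ 1); 1 − 1 = 0
So 389 = 377 + 8 + 3 + 1, with no two terms consecutive in the sequence.

377 + 8 + 3 + 1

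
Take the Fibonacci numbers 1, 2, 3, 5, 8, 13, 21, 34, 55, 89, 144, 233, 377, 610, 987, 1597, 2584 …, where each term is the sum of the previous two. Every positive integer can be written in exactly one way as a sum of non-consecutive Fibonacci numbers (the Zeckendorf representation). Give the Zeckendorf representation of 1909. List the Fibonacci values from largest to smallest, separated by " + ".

1597 + 233 + 55 + 21 + 3

take 1597 (≤ 1909); 1909 − 1597 = 312
take 233 (≤ 312); 312 − 233 = 79
take 55 (≤ 79); 79 − 55 = 24
take 21 (≤ 24); 24 − 21 = 3
take 3 (≤ 3); 3 − 3 = 0
So 1909 = 1597 + 233 + 55 + 21 + 3, with no two terms consecutive in the sequence.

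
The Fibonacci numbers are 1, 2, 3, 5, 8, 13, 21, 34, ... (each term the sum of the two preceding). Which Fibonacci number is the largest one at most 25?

21

21 ≤ 25 < 34, so the largest Fibonacci number not exceeding 25 is 21.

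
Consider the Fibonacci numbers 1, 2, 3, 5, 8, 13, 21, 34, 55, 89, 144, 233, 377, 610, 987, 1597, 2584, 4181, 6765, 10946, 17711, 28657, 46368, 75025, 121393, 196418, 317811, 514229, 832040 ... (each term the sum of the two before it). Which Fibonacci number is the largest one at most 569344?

514229 ≤ 569344 < 832040, so the largest Fibonacci number not exceeding 569344 is 514229.

514229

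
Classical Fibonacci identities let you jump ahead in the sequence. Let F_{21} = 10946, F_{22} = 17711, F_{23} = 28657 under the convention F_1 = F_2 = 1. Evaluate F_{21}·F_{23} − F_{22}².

1

10946·28657 − 17711² = 313679522 − 313679521 = 1. (Cassini's identity: F_{k−1}F_{k+1} − F_k² = (−1)^k.)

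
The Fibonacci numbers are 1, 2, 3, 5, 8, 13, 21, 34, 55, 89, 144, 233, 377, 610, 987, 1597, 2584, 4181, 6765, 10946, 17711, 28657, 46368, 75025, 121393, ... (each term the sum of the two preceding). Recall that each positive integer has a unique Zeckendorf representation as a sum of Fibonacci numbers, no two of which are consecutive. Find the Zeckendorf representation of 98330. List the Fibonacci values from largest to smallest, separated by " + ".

take 75025 (≤ 98330); 98330 − 75025 = 23305
take 17711 (≤ 23305); 23305 − 17711 = 5594
take 4181 (≤ 5594); 5594 − 4181 = 1413
take 987 (≤ 1413); 1413 − 987 = 426
take 377 (≤ 426); 426 − 377 = 49
take 34 (≤ 49); 49 − 34 = 15
take 13 (≤ 15); 15 − 13 = 2
take 2 (≤ 2); 2 − 2 = 0
So 98330 = 75025 + 17711 + 4181 + 987 + 377 + 34 + 13 + 2, with no two terms consecutive in the sequence.

75025 + 17711 + 4181 + 987 + 377 + 34 + 13 + 2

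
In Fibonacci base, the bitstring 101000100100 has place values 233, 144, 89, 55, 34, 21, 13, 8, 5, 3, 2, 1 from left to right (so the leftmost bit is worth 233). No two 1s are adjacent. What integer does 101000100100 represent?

338

Summing the place values of the 1 bits: 233 + 89 + 13 + 3 = 338.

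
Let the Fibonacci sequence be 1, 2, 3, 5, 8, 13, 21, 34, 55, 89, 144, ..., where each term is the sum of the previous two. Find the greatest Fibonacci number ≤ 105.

89

89 ≤ 105 < 144, so the largest Fibonacci number not exceeding 105 is 89.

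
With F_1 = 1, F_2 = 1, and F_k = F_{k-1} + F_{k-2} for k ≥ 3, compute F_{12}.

Iterating the recurrence up to F_{6} = 8 and F_{5} = 5:
F_{7} = F_{6} + F_{5} = 8 + 5 = 13
F_{8} = F_{7} + F_{6} = 13 + 8 = 21
F_{9} = F_{8} + F_{7} = 21 + 13 = 34
F_{10} = F_{9} + F_{8} = 34 + 21 = 55
F_{11} = F_{10} + F_{9} = 55 + 34 = 89
F_{12} = F_{11} + F_{10} = 89 + 55 = 144

144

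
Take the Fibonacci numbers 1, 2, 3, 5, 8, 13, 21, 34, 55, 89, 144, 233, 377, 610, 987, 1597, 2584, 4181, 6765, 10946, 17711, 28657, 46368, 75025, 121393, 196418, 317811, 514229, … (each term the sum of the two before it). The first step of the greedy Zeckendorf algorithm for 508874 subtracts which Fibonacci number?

317811 ≤ 508874 < 514229, so the largest Fibonacci number not exceeding 508874 is 317811.

317811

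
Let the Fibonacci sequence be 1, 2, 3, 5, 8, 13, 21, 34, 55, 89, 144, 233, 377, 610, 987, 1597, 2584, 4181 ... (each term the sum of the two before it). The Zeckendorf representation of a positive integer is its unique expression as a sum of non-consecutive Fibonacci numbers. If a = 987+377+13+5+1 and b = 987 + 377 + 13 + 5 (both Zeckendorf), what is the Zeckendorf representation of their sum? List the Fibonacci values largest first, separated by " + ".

The two numbers are 1383 and 1382, so their sum is 2765.
2765: greatest Fibonacci not exceeding it is 2584, leaving 181
181: greatest Fibonacci not exceeding it is 144, leaving 37
37: greatest Fibonacci not exceeding it is 34, leaving 3
3: greatest Fibonacci not exceeding it is 3, leaving 0

2584 + 144 + 34 + 3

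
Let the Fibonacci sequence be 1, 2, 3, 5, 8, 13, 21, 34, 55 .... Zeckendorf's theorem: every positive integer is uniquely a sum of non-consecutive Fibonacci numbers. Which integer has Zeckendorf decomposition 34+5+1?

34+5+1 = 40.

40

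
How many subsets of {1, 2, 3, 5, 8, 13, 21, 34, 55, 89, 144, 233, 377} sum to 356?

10

356 = 233+89+34 = 233+89+21+13 = 233+89+21+8+5 = … (7 more), for 10 in all.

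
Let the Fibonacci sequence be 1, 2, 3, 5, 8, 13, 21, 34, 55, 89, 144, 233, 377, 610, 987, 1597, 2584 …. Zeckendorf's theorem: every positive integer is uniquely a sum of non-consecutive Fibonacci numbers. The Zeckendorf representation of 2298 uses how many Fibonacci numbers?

Greedily peel off the largest Fibonacci term at each step:
take 1597 (≤ 2298); 2298 − 1597 = 701
take 610 (≤ 701); 701 − 610 = 91
take 89 (≤ 91); 91 − 89 = 2
take 2 (≤ 2); 2 − 2 = 0
2298 = 1597 + 610 + 89 + 2, which has 4 terms.

4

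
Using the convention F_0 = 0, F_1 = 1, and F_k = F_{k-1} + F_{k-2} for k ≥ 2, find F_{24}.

Iterating the recurrence up to F_{17} = 1597 and F_{16} = 987:
F_{18} = F_{17} + F_{16} = 1597 + 987 = 2584
F_{19} = F_{18} + F_{17} = 2584 + 1597 = 4181
F_{20} = F_{19} + F_{18} = 4181 + 2584 = 6765
F_{21} = F_{20} + F_{19} = 6765 + 4181 = 10946
F_{22} = F_{21} + F_{20} = 10946 + 6765 = 17711
F_{23} = F_{22} + F_{21} = 17711 + 10946 = 28657
F_{24} = F_{23} + F_{22} = 28657 + 17711 = 46368

46368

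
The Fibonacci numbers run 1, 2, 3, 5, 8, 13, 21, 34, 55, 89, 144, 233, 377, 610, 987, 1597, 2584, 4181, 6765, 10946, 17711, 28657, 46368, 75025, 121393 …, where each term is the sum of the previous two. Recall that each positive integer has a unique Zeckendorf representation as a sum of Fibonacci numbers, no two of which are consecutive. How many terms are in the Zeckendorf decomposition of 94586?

Greedily peel off the largest Fibonacci term at each step:
take 75025 (≤ 94586); 94586 − 75025 = 19561
take 17711 (≤ 19561); 19561 − 17711 = 1850
take 1597 (≤ 1850); 1850 − 1597 = 253
take 233 (≤ 253); 253 − 233 = 20
take 13 (≤ 20); 20 − 13 = 7
take 5 (≤ 7); 7 − 5 = 2
take 2 (≤ 2); 2 − 2 = 0
94586 = 75025 + 17711 + 1597 + 233 + 13 + 5 + 2, which has 7 terms.

7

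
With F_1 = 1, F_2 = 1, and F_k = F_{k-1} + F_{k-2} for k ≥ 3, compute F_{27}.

196418

Iterating the recurrence up to F_{20} = 6765 and F_{19} = 4181:
F_{21} = F_{20} + F_{19} = 6765 + 4181 = 10946
F_{22} = F_{21} + F_{20} = 10946 + 6765 = 17711
F_{23} = F_{22} + F_{21} = 17711 + 10946 = 28657
F_{24} = F_{23} + F_{22} = 28657 + 17711 = 46368
F_{25} = F_{24} + F_{23} = 46368 + 28657 = 75025
F_{26} = F_{25} + F_{24} = 75025 + 46368 = 121393
F_{27} = F_{26} + F_{25} = 121393 + 75025 = 196418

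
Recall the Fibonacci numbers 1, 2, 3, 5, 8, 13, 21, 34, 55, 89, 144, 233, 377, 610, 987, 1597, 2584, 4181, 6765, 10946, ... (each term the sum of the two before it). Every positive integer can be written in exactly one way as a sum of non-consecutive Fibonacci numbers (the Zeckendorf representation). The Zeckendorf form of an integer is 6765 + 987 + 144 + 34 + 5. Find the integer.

6765 + 987 + 144 + 34 + 5 = 7935.

7935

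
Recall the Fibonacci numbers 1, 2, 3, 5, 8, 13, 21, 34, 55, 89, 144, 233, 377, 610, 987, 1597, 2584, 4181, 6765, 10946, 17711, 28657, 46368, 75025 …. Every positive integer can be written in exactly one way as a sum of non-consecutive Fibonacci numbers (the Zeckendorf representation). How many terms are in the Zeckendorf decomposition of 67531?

Repeatedly subtract the largest Fibonacci number that fits:
subtract 46368 from 67531: 21163 remains
subtract 17711 from 21163: 3452 remains
subtract 2584 from 3452: 868 remains
subtract 610 from 868: 258 remains
subtract 233 from 258: 25 remains
subtract 21 from 25: 4 remains
subtract 3 from 4: 1 remains
subtract 1 from 1: 0 remains
67531 = 46368 + 17711 + 2584 + 610 + 233 + 21 + 3 + 1, which has 8 terms.

8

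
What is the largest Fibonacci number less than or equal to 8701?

6765 ≤ 8701 < 10946, so the largest Fibonacci number not exceeding 8701 is 6765.

6765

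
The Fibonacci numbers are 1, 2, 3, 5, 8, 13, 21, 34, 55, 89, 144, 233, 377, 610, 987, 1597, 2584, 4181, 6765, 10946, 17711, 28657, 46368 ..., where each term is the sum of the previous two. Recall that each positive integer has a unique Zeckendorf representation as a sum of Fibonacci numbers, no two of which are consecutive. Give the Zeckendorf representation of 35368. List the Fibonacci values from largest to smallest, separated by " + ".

28657 + 4181 + 1597 + 610 + 233 + 89 + 1

Greedy algorithm:
largest Fibonacci ≤ 35368 is 28657; 35368 − 28657 = 6711
largest Fibonacci ≤ 6711 is 4181; 6711 − 4181 = 2530
largest Fibonacci ≤ 2530 is 1597; 2530 − 1597 = 933
largest Fibonacci ≤ 933 is 610; 933 − 610 = 323
largest Fibonacci ≤ 323 is 233; 323 − 233 = 90
largest Fibonacci ≤ 90 is 89; 90 − 89 = 1
largest Fibonacci ≤ 1 is 1; 1 − 1 = 0
So 35368 = 28657 + 4181 + 1597 + 610 + 233 + 89 + 1, with no two terms consecutive in the sequence.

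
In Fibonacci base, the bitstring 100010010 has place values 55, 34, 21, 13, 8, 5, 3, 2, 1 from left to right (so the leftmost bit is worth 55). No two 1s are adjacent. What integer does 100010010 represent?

Summing the place values of the 1 bits: 55 + 8 + 2 = 65.

65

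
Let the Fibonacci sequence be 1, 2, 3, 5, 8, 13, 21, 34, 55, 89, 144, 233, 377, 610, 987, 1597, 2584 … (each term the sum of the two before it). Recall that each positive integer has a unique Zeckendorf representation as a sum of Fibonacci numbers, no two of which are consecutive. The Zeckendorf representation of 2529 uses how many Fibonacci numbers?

Repeatedly subtract the largest Fibonacci number that fits:
2529 − 1597 = 932
932 − 610 = 322
322 − 233 = 89
89 − 89 = 0
2529 = 1597 + 610 + 233 + 89, which has 4 terms.

4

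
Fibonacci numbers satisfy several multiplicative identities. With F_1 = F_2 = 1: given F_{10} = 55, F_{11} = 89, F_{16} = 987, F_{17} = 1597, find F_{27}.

By the addition formula F_{m+n} = F_m F_{n+1} + F_{m−1} F_n with m=11, n=16: F_{27} = 89·1597 + 55·987 = 142133 + 54285 = 196418.

196418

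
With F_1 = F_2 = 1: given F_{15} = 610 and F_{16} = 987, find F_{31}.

1346269

By F_{2k+1} = F_k² + F_{k+1}²: F_{31} = 610² + 987² = 372100 + 974169 = 1346269.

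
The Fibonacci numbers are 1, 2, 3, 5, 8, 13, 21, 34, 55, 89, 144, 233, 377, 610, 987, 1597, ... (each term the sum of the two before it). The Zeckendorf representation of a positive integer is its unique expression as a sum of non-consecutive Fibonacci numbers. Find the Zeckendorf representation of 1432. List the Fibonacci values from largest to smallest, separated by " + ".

987 + 377 + 55 + 13

Repeatedly subtract the largest Fibonacci number that fits:
take 987 (≤ 1432); 1432 − 987 = 445
take 377 (≤ 445); 445 − 377 = 68
take 55 (≤ 68); 68 − 55 = 13
take 13 (≤ 13); 13 − 13 = 0
So 1432 = 987 + 377 + 55 + 13, with no two terms consecutive in the sequence.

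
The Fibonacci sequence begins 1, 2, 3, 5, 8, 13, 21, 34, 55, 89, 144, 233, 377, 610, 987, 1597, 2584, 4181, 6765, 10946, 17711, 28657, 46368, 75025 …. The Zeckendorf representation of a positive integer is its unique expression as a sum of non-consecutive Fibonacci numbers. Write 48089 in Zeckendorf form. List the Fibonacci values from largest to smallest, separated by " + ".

Repeatedly subtract the largest Fibonacci number that fits:
largest Fibonacci ≤ 48089 is 46368; 48089 − 46368 = 1721
largest Fibonacci ≤ 1721 is 1597; 1721 − 1597 = 124
largest Fibonacci ≤ 124 is 89; 124 − 89 = 35
largest Fibonacci ≤ 35 is 34; 35 − 34 = 1
largest Fibonacci ≤ 1 is 1; 1 − 1 = 0
So 48089 = 46368 + 1597 + 89 + 34 + 1, with no two terms consecutive in the sequence.

46368 + 1597 + 89 + 34 + 1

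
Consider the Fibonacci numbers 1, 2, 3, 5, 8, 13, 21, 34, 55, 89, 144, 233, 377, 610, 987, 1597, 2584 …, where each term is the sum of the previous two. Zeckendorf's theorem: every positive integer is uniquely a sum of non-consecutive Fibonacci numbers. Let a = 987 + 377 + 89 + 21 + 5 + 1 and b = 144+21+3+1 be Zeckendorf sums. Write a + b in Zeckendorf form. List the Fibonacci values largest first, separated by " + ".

The two numbers are 1480 and 169, so their sum is 1649.
1597 ≤ 1649 < 2584, so take 1597; remainder 52
34 ≤ 52 < 55, so take 34; remainder 18
13 ≤ 18 < 21, so take 13; remainder 5
5 ≤ 5 < 8, so take 5; remainder 0

1597 + 34 + 13 + 5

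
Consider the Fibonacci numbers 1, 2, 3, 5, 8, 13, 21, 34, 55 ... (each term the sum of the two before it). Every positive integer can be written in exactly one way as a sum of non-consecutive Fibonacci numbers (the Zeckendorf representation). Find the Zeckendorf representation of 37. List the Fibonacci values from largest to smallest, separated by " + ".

subtract 34 from 37: 3 remains
subtract 3 from 3: 0 remains
So 37 = 34 + 3, with no two terms consecutive in the sequence.

34 + 3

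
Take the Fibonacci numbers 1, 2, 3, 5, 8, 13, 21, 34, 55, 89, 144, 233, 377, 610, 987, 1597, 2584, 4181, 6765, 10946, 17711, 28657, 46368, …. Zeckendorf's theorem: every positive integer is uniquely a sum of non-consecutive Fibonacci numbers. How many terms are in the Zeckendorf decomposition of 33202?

largest Fibonacci ≤ 33202 is 28657; 33202 − 28657 = 4545
largest Fibonacci ≤ 4545 is 4181; 4545 − 4181 = 364
largest Fibonacci ≤ 364 is 233; 364 − 233 = 131
largest Fibonacci ≤ 131 is 89; 131 − 89 = 42
largest Fibonacci ≤ 42 is 34; 42 − 34 = 8
largest Fibonacci ≤ 8 is 8; 8 − 8 = 0
33202 = 28657 + 4181 + 233 + 89 + 34 + 8, which has 6 terms.

6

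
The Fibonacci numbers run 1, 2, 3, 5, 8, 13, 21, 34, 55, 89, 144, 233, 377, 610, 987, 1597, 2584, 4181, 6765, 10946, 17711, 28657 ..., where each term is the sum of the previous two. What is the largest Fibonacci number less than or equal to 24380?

17711 ≤ 24380 < 28657, so the largest Fibonacci number not exceeding 24380 is 17711.

17711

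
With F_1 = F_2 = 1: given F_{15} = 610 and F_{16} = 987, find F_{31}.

By F_{2k+1} = F_k² + F_{k+1}²: F_{31} = 610² + 987² = 372100 + 974169 = 1346269.

1346269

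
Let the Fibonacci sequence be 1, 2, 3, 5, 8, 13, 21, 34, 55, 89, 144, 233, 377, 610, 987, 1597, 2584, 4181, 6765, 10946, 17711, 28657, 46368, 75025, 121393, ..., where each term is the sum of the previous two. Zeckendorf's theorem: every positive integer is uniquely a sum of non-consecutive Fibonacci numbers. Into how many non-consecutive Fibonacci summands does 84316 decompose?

Greedily peel off the largest Fibonacci term at each step:
take 75025 (≤ 84316); 84316 − 75025 = 9291
take 6765 (≤ 9291); 9291 − 6765 = 2526
take 1597 (≤ 2526); 2526 − 1597 = 929
take 610 (≤ 929); 929 − 610 = 319
take 233 (≤ 319); 319 − 233 = 86
take 55 (≤ 86); 86 − 55 = 31
take 21 (≤ 31); 31 − 21 = 10
take 8 (≤ 10); 10 − 8 = 2
take 2 (≤ 2); 2 − 2 = 0
84316 = 75025 + 6765 + 1597 + 610 + 233 + 55 + 21 + 8 + 2, which has 9 terms.

9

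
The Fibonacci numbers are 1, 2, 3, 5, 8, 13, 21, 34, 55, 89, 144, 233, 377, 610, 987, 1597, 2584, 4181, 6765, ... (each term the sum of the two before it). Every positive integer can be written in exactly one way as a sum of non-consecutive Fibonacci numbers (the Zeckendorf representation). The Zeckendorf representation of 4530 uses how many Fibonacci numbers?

6

Greedy algorithm:
4530 − 4181 = 349
349 − 233 = 116
116 − 89 = 27
27 − 21 = 6
6 − 5 = 1
1 − 1 = 0
4530 = 4181 + 233 + 89 + 21 + 5 + 1, which has 6 terms.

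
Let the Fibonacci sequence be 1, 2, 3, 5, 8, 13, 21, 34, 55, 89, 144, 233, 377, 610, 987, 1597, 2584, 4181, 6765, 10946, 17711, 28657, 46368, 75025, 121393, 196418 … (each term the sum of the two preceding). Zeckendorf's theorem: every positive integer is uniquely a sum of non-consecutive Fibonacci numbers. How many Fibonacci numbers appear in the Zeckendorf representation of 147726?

take 121393 (≤ 147726); 147726 − 121393 = 26333
take 17711 (≤ 26333); 26333 − 17711 = 8622
take 6765 (≤ 8622); 8622 − 6765 = 1857
take 1597 (≤ 1857); 1857 − 1597 = 260
take 233 (≤ 260); 260 − 233 = 27
take 21 (≤ 27); 27 − 21 = 6
take 5 (≤ 6); 6 − 5 = 1
take 1 (≤ 1); 1 − 1 = 0
147726 = 121393 + 17711 + 6765 + 1597 + 233 + 21 + 5 + 1, which has 8 terms.

8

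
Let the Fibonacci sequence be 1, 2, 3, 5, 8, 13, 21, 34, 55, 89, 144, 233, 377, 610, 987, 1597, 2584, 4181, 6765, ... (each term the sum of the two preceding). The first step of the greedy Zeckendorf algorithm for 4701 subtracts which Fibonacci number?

4181 ≤ 4701 < 6765, so the largest Fibonacci number not exceeding 4701 is 4181.

4181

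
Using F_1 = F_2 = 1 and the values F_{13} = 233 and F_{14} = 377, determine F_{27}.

196418

By F_{2k+1} = F_k² + F_{k+1}²: F_{27} = 233² + 377² = 54289 + 142129 = 196418.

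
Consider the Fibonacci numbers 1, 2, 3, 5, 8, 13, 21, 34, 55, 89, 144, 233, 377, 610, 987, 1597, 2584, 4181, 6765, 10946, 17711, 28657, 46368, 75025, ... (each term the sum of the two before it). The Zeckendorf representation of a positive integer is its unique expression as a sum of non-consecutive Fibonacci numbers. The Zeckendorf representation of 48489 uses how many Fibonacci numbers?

5

largest Fibonacci ≤ 48489 is 46368; 48489 − 46368 = 2121
largest Fibonacci ≤ 2121 is 1597; 2121 − 1597 = 524
largest Fibonacci ≤ 524 is 377; 524 − 377 = 147
largest Fibonacci ≤ 147 is 144; 147 − 144 = 3
largest Fibonacci ≤ 3 is 3; 3 − 3 = 0
48489 = 46368 + 1597 + 377 + 144 + 3, which has 5 terms.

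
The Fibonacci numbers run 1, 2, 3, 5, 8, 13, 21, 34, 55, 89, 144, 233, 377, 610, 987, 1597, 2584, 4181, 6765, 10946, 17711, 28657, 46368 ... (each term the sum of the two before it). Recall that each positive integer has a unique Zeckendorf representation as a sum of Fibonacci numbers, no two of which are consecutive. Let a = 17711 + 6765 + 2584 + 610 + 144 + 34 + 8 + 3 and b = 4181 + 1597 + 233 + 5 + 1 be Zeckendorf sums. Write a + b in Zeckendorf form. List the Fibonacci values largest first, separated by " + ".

28657 + 4181 + 987 + 34 + 13 + 3 + 1

The two numbers are 27859 and 6017, so their sum is 33876.
subtract 28657 from 33876: 5219 remains
subtract 4181 from 5219: 1038 remains
subtract 987 from 1038: 51 remains
subtract 34 from 51: 17 remains
subtract 13 from 17: 4 remains
subtract 3 from 4: 1 remains
subtract 1 from 1: 0 remains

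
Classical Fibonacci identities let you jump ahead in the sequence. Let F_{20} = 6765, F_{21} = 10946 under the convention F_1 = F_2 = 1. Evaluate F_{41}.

165580141

By the addition formula F_{m+n} = F_m F_{n+1} + F_{m−1} F_n with m=21, n=20: F_{41} = 10946·10946 + 6765·6765 = 119814916 + 45765225 = 165580141.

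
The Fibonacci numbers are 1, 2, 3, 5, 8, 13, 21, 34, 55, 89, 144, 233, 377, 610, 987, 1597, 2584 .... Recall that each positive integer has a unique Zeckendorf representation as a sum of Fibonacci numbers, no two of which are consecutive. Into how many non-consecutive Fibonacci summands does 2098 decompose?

2098: greatest Fibonacci not exceeding it is 1597, leaving 501
501: greatest Fibonacci not exceeding it is 377, leaving 124
124: greatest Fibonacci not exceeding it is 89, leaving 35
35: greatest Fibonacci not exceeding it is 34, leaving 1
1: greatest Fibonacci not exceeding it is 1, leaving 0
2098 = 1597 + 377 + 89 + 34 + 1, which has 5 terms.

5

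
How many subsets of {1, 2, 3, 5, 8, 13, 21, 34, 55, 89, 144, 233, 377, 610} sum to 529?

529 = 377+144+8 = 377+144+5+3 = 377+89+55+8 = 377+144+5+2+1 = 377+89+55+5+3 = … (14 more), for 19 in all.

19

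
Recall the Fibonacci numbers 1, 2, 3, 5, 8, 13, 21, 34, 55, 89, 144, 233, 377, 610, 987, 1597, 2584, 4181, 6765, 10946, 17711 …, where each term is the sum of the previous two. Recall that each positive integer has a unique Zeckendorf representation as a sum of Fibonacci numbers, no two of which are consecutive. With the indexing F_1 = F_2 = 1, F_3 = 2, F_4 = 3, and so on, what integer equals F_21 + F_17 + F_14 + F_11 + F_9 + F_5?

F_21 + F_17 + F_14 + F_11 + F_9 + F_5 = 10946 + 1597 + 377 + 89 + 34 + 5 = 13048.

13048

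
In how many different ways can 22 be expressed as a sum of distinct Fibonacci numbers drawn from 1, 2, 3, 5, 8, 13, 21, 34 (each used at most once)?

22 = 21+1 = 13+8+1 = 13+5+3+1 — 3 representations.

3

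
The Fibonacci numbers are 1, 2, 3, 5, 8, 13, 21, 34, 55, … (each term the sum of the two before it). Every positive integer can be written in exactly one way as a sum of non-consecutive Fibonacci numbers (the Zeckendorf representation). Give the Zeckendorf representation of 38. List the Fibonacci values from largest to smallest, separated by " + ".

Greedy algorithm:
take 34 (≤ 38); 38 − 34 = 4
take 3 (≤ 4); 4 − 3 = 1
take 1 (≤ 1); 1 − 1 = 0
So 38 = 34 + 3 + 1, with no two terms consecutive in the sequence.

34 + 3 + 1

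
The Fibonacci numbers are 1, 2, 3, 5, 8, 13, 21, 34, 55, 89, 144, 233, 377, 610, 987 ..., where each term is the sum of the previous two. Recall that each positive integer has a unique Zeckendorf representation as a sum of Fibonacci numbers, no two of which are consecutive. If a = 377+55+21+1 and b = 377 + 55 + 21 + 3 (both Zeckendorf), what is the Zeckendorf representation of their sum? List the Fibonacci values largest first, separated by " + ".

610 + 233 + 55 + 8 + 3 + 1

The two numbers are 454 and 456, so their sum is 910.
910 − 610 = 300
300 − 233 = 67
67 − 55 = 12
12 − 8 = 4
4 − 3 = 1
1 − 1 = 0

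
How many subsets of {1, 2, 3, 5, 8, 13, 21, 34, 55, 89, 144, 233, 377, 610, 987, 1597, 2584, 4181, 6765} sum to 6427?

44

6427 = 4181+1597+610+34+5 = 4181+1597+610+34+3+2 = 4181+1597+610+21+13+5 = 4181+1597+377+233+34+5 = … (40 more), for 44 in all.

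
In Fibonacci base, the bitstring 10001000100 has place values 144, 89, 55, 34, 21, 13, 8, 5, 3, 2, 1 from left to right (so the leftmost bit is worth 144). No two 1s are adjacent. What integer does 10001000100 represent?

168

Summing the place values of the 1 bits: 144 + 21 + 3 = 168.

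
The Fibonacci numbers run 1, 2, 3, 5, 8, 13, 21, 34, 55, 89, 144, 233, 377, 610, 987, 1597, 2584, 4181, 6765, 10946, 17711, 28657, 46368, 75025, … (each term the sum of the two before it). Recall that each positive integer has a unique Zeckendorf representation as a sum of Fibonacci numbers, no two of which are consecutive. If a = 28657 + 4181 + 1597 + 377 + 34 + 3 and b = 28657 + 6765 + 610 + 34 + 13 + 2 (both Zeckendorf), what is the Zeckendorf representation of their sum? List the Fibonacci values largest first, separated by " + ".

46368 + 17711 + 6765 + 55 + 21 + 8 + 2

The two numbers are 34849 and 36081, so their sum is 70930.
largest Fibonacci ≤ 70930 is 46368; 70930 − 46368 = 24562
largest Fibonacci ≤ 24562 is 17711; 24562 − 17711 = 6851
largest Fibonacci ≤ 6851 is 6765; 6851 − 6765 = 86
largest Fibonacci ≤ 86 is 55; 86 − 55 = 31
largest Fibonacci ≤ 31 is 21; 31 − 21 = 10
largest Fibonacci ≤ 10 is 8; 10 − 8 = 2
largest Fibonacci ≤ 2 is 2; 2 − 2 = 0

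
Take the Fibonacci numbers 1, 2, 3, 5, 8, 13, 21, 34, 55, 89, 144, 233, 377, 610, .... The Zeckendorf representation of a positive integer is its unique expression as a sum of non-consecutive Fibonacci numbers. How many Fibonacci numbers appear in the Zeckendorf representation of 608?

608 − 377 = 231
231 − 144 = 87
87 − 55 = 32
32 − 21 = 11
11 − 8 = 3
3 − 3 = 0
608 = 377 + 144 + 55 + 21 + 8 + 3, which has 6 terms.

6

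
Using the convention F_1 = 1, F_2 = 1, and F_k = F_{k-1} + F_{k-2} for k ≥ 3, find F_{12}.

144

Iterating the recurrence up to F_{5} = 5 and F_{4} = 3:
F_{6} = F_{5} + F_{4} = 5 + 3 = 8
F_{7} = F_{6} + F_{5} = 8 + 5 = 13
F_{8} = F_{7} + F_{6} = 13 + 8 = 21
F_{9} = F_{8} + F_{7} = 21 + 13 = 34
F_{10} = F_{9} + F_{8} = 34 + 21 = 55
F_{11} = F_{10} + F_{9} = 55 + 34 = 89
F_{12} = F_{11} + F_{10} = 89 + 55 = 144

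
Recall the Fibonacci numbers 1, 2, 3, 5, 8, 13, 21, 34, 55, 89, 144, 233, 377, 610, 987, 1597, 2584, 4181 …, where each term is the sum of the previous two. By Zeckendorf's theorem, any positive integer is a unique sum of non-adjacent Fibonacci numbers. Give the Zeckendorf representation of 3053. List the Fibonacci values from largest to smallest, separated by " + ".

Repeatedly subtract the largest Fibonacci number that fits:
3053: greatest Fibonacci not exceeding it is 2584, leaving 469
469: greatest Fibonacci not exceeding it is 377, leaving 92
92: greatest Fibonacci not exceeding it is 89, leaving 3
3: greatest Fibonacci not exceeding it is 3, leaving 0
So 3053 = 2584 + 377 + 89 + 3, with no two terms consecutive in the sequence.

2584 + 377 + 89 + 3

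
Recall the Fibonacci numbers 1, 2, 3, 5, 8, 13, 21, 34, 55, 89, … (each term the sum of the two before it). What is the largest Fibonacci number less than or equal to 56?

55 ≤ 56 < 89, so the largest Fibonacci number not exceeding 56 is 55.

55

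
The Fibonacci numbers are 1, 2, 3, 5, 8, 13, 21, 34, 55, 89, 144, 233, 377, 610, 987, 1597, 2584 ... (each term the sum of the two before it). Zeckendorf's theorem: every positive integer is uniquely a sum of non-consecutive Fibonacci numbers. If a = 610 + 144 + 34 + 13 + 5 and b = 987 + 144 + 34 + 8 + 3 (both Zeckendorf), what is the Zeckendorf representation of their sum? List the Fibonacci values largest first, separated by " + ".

1597 + 377 + 8

The two numbers are 806 and 1176, so their sum is 1982.
Greedy algorithm:
subtract 1597 from 1982: 385 remains
subtract 377 from 385: 8 remains
subtract 8 from 8: 0 remains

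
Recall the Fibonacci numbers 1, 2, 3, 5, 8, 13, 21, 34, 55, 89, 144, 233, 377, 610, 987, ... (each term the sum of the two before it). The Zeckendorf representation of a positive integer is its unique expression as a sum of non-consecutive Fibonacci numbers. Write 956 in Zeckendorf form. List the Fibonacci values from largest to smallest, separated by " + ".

largest Fibonacci ≤ 956 is 610; 956 − 610 = 346
largest Fibonacci ≤ 346 is 233; 346 − 233 = 113
largest Fibonacci ≤ 113 is 89; 113 − 89 = 24
largest Fibonacci ≤ 24 is 21; 24 − 21 = 3
largest Fibonacci ≤ 3 is 3; 3 − 3 = 0
So 956 = 610 + 233 + 89 + 21 + 3, with no two terms consecutive in the sequence.

610 + 233 + 89 + 21 + 3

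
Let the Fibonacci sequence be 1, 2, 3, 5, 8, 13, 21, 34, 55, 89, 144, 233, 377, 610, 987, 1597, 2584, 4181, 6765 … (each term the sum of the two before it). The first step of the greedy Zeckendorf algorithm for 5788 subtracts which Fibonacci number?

4181 ≤ 5788 < 6765, so the largest Fibonacci number not exceeding 5788 is 4181.

4181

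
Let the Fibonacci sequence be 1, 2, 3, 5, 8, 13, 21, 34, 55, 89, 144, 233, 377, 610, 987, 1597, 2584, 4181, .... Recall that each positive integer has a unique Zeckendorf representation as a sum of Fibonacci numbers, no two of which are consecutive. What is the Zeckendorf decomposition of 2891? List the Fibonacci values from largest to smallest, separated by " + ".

largest Fibonacci ≤ 2891 is 2584; 2891 − 2584 = 307
largest Fibonacci ≤ 307 is 233; 307 − 233 = 74
largest Fibonacci ≤ 74 is 55; 74 − 55 = 19
largest Fibonacci ≤ 19 is 13; 19 − 13 = 6
largest Fibonacci ≤ 6 is 5; 6 − 5 = 1
largest Fibonacci ≤ 1 is 1; 1 − 1 = 0
So 2891 = 2584 + 233 + 55 + 13 + 5 + 1, with no two terms consecutive in the sequence.

2584 + 233 + 55 + 13 + 5 + 1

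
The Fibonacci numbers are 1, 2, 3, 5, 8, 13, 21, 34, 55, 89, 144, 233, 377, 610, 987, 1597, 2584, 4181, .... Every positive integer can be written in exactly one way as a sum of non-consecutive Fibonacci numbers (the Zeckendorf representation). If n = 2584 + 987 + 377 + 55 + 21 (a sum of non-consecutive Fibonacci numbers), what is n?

2584 + 987 + 377 + 55 + 21 = 4024.

4024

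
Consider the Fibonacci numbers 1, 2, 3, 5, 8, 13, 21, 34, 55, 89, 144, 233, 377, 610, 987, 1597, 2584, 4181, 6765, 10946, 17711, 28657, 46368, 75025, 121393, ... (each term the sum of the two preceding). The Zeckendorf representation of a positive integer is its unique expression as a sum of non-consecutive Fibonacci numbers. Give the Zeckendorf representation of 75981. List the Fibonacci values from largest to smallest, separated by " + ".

75025 + 610 + 233 + 89 + 21 + 3

75981 − 75025 = 956
956 − 610 = 346
346 − 233 = 113
113 − 89 = 24
24 − 21 = 3
3 − 3 = 0
So 75981 = 75025 + 610 + 233 + 89 + 21 + 3, with no two terms consecutive in the sequence.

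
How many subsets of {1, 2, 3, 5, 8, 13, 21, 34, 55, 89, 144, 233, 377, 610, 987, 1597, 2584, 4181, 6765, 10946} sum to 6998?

6998 = 6765+233 = 6765+144+89 = 4181+2584+233 = 6765+144+55+34 = … (20 more), for 24 in all.

24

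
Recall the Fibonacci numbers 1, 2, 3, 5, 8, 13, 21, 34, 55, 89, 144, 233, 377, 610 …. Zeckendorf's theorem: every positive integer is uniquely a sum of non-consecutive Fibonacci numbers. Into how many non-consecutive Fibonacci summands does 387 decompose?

Greedily peel off the largest Fibonacci term at each step:
377 ≤ 387 < 610, so take 377; remainder 10
8 ≤ 10 < 13, so take 8; remainder 2
2 ≤ 2 < 3, so take 2; remainder 0
387 = 377 + 8 + 2, which has 3 terms.

3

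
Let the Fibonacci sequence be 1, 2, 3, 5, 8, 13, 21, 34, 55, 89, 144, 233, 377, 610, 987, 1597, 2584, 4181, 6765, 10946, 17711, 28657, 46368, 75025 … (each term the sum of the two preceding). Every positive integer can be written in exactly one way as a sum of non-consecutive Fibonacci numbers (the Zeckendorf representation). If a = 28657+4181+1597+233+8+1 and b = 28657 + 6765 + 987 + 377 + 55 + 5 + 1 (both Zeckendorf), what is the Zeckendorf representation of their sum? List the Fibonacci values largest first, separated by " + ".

46368 + 17711 + 6765 + 610 + 55 + 13 + 2

The two numbers are 34677 and 36847, so their sum is 71524.
Greedy algorithm:
46368 ≤ 71524 < 75025, so take 46368; remainder 25156
17711 ≤ 25156 < 28657, so take 17711; remainder 7445
6765 ≤ 7445 < 10946, so take 6765; remainder 680
610 ≤ 680 < 987, so take 610; remainder 70
55 ≤ 70 < 89, so take 55; remainder 15
13 ≤ 15 < 21, so take 13; remainder 2
2 ≤ 2 < 3, so take 2; remainder 0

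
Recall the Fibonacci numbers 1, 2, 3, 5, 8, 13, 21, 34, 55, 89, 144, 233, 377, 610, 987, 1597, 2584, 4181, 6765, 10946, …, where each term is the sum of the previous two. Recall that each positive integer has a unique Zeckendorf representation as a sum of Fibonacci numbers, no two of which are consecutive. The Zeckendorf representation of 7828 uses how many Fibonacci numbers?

4

Greedy algorithm:
6765 ≤ 7828 < 10946, so take 6765; remainder 1063
987 ≤ 1063 < 1597, so take 987; remainder 76
55 ≤ 76 < 89, so take 55; remainder 21
21 ≤ 21 < 34, so take 21; remainder 0
7828 = 6765 + 987 + 55 + 21, which has 4 terms.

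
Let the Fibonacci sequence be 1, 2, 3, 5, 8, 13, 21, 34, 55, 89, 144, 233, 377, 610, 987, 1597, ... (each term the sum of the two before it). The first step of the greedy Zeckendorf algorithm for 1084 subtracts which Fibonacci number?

987 ≤ 1084 < 1597, so the largest Fibonacci number not exceeding 1084 is 987.

987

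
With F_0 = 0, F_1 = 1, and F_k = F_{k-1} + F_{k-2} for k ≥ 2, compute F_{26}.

Iterating the recurrence up to F_{19} = 4181 and F_{18} = 2584:
F_{20} = F_{19} + F_{18} = 4181 + 2584 = 6765
F_{21} = F_{20} + F_{19} = 6765 + 4181 = 10946
F_{22} = F_{21} + F_{20} = 10946 + 6765 = 17711
F_{23} = F_{22} + F_{21} = 17711 + 10946 = 28657
F_{24} = F_{23} + F_{22} = 28657 + 17711 = 46368
F_{25} = F_{24} + F_{23} = 46368 + 28657 = 75025
F_{26} = F_{25} + F_{24} = 75025 + 46368 = 121393

121393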